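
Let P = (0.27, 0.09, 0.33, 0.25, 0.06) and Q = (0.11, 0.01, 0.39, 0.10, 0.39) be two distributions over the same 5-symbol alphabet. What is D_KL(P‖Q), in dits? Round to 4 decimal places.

0.2179 dits

D(P‖Q) = Σ p·log₁₀(p/q).
  0.27·log₁₀(0.27/0.11) = 0.10529
  0.09·log₁₀(0.09/0.01) = 0.08588
  0.33·log₁₀(0.33/0.39) = -0.02394
  0.25·log₁₀(0.25/0.10) = 0.09949
  0.06·log₁₀(0.06/0.39) = -0.04877
D(P‖Q) = 0.2179 dits.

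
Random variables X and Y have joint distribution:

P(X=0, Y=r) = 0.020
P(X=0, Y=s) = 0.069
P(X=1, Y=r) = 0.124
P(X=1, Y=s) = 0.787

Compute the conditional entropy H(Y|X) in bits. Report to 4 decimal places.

Chain rule: H(Y|X) = H(X,Y) − H(X).
Marginals: p(X) = (0.0890, 0.9110), p(Y) = (0.1440, 0.8560).
H(X,Y) = 1.0244 bits; H(X) = 0.4331 bits.
H(Y|X) = 1.0244 − 0.4331 = 0.5913 bits.

0.5913 bits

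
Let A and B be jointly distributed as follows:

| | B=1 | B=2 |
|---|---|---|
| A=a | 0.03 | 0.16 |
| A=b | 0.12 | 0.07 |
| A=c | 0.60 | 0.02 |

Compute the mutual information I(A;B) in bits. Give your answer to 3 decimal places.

Marginals: p(A) = (0.1900, 0.1900, 0.6200), p(B) = (0.7500, 0.2500).
I(A;B) = H(A) + H(B) − H(A,B).
H(A) = 1.3380, H(B) = 0.8113, H(A,B) = 1.7655.
I(A;B) = 1.3380 + 0.8113 − 1.7655 = 0.384 bits.

0.384 bits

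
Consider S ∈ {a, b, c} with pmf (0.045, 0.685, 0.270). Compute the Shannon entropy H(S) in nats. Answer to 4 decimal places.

H(S) = −Σ p·ln p.
  −(0.045)·ln(0.045) = 0.13955
  −(0.685)·ln(0.685) = 0.25916
  −(0.270)·ln(0.270) = 0.35352
Sum: 0.13955 + 0.25916 + 0.35352 = 0.7522 nats.

0.7522 nats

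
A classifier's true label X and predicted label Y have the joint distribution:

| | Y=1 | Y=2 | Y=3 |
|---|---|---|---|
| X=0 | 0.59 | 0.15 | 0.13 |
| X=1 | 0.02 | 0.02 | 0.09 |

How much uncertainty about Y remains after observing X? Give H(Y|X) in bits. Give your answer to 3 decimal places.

1.223 bits

Chain rule: H(Y|X) = H(X,Y) − H(X).
Marginals: p(X) = (0.8700, 0.1300), p(Y) = (0.6100, 0.1700, 0.2200).
H(X,Y) = 1.7807 bits; H(X) = 0.5574 bits.
H(Y|X) = 1.7807 − 0.5574 = 1.223 bits.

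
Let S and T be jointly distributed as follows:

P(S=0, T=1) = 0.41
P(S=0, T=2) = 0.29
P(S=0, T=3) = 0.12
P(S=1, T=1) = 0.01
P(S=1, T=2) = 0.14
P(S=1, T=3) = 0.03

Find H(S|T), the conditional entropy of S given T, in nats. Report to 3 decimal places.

Marginals: p(S) = (0.8200, 0.1800), p(T) = (0.4200, 0.4300, 0.1500).
H(S|T) = Σ p(T) · H(S|T=·).
  T=1: p=0.4200, H(S|T=1) = 0.1125
  T=2: p=0.4300, H(S|T=2) = 0.6310
  T=3: p=0.1500, H(S|T=3) = 0.5004
Weighted sum = 0.394 nats.

0.394 nats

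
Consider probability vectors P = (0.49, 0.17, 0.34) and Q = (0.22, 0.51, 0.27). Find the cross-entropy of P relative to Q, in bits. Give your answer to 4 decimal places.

1.8778 bits

H(P,Q) = −Σ p·log₂ q.
  −0.49·log₂(0.22) = 1.07037
  −0.17·log₂(0.51) = 0.16514
  −0.34·log₂(0.27) = 0.64225
H(P,Q) = 1.8778 bits.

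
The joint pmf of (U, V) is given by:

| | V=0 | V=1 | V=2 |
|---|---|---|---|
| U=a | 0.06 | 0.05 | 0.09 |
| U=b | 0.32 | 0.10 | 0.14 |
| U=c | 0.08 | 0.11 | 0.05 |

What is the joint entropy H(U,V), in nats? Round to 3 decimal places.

H(U,V) = −Σ p(x,y)·ln p(x,y) over all 9 cells.
  cell (a,0): −0.06·ln0.06 = 0.1688
  cell (a,1): −0.05·ln0.05 = 0.1498
  cell (a,2): −0.09·ln0.09 = 0.2167
  cell (b,0): −0.32·ln0.32 = 0.3646
  cell (b,1): −0.10·ln0.10 = 0.2303
  cell (b,2): −0.14·ln0.14 = 0.2753
  cell (c,0): −0.08·ln0.08 = 0.2021
  cell (c,1): −0.11·ln0.11 = 0.2428
  cell (c,2): −0.05·ln0.05 = 0.1498
Sum = 2.000 nats.

2.000 nats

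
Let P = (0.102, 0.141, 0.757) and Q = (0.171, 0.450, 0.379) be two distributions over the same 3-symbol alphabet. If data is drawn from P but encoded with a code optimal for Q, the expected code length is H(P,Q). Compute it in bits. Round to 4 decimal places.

1.4819 bits

H(P,Q) = −Σ p·log₂ q.
  −0.102·log₂(0.171) = 0.25989
  −0.141·log₂(0.450) = 0.16243
  −0.757·log₂(0.379) = 1.05960
H(P,Q) = 1.4819 bits.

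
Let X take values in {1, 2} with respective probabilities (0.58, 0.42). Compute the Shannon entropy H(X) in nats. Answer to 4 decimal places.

H(X) = −Σ p·ln p.
  −(0.58)·ln(0.58) = 0.31594
  −(0.42)·ln(0.42) = 0.36435
Sum: 0.31594 + 0.36435 = 0.6803 nats.

0.6803 nats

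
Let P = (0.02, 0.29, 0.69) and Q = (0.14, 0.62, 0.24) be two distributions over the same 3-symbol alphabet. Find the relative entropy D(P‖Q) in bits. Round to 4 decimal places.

0.6772 bits

D(P‖Q) = Σ p·log₂(p/q).
  0.02·log₂(0.02/0.14) = -0.05615
  0.29·log₂(0.29/0.62) = -0.31790
  0.69·log₂(0.69/0.24) = 1.05126
D(P‖Q) = 0.6772 bits.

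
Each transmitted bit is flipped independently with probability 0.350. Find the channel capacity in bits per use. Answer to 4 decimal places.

0.0659 bits

Binary symmetric channel: C = 1 − h₂(ε) where h₂ is the binary entropy function.
h₂(0.350) = −0.350·log₂0.350 − 0.650·log₂0.650 = 0.9341.
C = 1 − 0.9341 = 0.0659 bits per channel use.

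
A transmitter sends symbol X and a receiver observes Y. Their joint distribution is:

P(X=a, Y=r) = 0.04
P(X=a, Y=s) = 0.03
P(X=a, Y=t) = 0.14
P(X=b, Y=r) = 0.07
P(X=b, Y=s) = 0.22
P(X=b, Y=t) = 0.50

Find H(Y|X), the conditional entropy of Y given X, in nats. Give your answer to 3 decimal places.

0.861 nats

Chain rule: H(Y|X) = H(X,Y) − H(X).
Marginals: p(X) = (0.2100, 0.7900), p(Y) = (0.1100, 0.2500, 0.6400).
H(X,Y) = 1.3750 nats; H(X) = 0.5140 nats.
H(Y|X) = 1.3750 − 0.5140 = 0.861 nats.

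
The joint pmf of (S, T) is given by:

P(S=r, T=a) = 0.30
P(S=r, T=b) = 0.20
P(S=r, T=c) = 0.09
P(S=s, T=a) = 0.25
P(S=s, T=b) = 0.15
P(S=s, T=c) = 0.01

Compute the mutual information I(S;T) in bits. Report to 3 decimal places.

Marginals: p(S) = (0.5900, 0.4100), p(T) = (0.5500, 0.3500, 0.1000).
I(S;T) = Σ p(x,y)·log₂[p(x,y)/(p(x)p(y))].
  (r,a): 0.30·log₂(0.9245) = -0.0340
  (r,b): 0.20·log₂(0.9685) = -0.0092
  (r,c): 0.09·log₂(1.5254) = 0.0548
  (s,a): 0.25·log₂(1.1086) = 0.0372
  (s,b): 0.15·log₂(1.0453) = 0.0096
  (s,c): 0.01·log₂(0.2439) = -0.0204
Sum = 0.038 bits.

0.038 bits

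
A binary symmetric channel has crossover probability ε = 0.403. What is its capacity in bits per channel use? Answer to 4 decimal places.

Binary symmetric channel: C = 1 − h₂(ε) where h₂ is the binary entropy function.
h₂(0.403) = −0.403·log₂0.403 − 0.597·log₂0.597 = 0.9727.
C = 1 − 0.9727 = 0.0273 bits per channel use.

0.0273 bits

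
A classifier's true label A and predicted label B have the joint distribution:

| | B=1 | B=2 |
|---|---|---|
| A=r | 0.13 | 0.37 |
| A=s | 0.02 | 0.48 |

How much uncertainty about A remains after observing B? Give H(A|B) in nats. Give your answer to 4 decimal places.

Chain rule: H(A|B) = H(A,B) − H(B).
Marginals: p(A) = (0.5000, 0.5000), p(B) = (0.1500, 0.8500).
H(A,B) = 1.0636 nats; H(B) = 0.4227 nats.
H(A|B) = 1.0636 − 0.4227 = 0.6409 nats.

0.6409 nats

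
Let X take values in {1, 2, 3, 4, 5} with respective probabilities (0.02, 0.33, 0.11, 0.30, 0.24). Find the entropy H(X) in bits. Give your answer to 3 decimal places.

2.006 bits

H(X) = −Σ p·log₂ p.
  −(0.02)·log₂(0.02) = 0.1129
  −(0.33)·log₂(0.33) = 0.5278
  −(0.11)·log₂(0.11) = 0.3503
  −(0.30)·log₂(0.30) = 0.5211
  −(0.24)·log₂(0.24) = 0.4941
Sum: 0.1129 + 0.5278 + 0.3503 + 0.5211 + 0.4941 = 2.006 bits.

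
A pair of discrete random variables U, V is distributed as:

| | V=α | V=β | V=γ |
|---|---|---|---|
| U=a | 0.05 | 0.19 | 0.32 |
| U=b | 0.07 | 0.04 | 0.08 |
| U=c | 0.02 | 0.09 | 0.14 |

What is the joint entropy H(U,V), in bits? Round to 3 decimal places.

2.766 bits

H(U,V) = −Σ p(x,y)·log₂ p(x,y) over all 9 cells.
  cell (a,α): −0.05·log₂0.05 = 0.2161
  cell (a,β): −0.19·log₂0.19 = 0.4552
  cell (a,γ): −0.32·log₂0.32 = 0.5260
  cell (b,α): −0.07·log₂0.07 = 0.2686
  cell (b,β): −0.04·log₂0.04 = 0.1858
  cell (b,γ): −0.08·log₂0.08 = 0.2915
  cell (c,α): −0.02·log₂0.02 = 0.1129
  cell (c,β): −0.09·log₂0.09 = 0.3127
  cell (c,γ): −0.14·log₂0.14 = 0.3971
Sum = 2.766 bits.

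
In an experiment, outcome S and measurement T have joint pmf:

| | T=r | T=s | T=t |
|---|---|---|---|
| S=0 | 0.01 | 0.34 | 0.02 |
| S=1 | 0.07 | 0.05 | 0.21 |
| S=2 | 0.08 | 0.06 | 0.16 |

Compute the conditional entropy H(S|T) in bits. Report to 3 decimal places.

Marginals: p(S) = (0.3700, 0.3300, 0.3000), p(T) = (0.1600, 0.4500, 0.3900).
H(S|T) = Σ p(T) · H(S|T=·).
  T=r: p=0.1600, H(S|T=r) = 1.2718
  T=s: p=0.4500, H(S|T=s) = 1.0453
  T=t: p=0.3900, H(S|T=t) = 1.2280
Weighted sum = 1.153 bits.

1.153 bits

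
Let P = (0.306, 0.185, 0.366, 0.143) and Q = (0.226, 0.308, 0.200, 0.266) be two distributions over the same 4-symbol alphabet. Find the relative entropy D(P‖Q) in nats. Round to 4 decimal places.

D(P‖Q) = Σ p·ln(p/q).
  0.306·ln(0.306/0.226) = 0.09273
  0.185·ln(0.185/0.308) = -0.09430
  0.366·ln(0.366/0.200) = 0.22118
  0.143·ln(0.143/0.266) = -0.08875
D(P‖Q) = 0.1309 nats.

0.1309 nats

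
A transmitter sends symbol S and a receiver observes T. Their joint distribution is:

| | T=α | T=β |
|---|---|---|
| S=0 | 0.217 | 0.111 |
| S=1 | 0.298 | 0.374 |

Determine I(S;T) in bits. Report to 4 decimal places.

0.0307 bits

Marginals: p(S) = (0.3280, 0.6720), p(T) = (0.5150, 0.4850).
I(S;T) = Σ p(x,y)·log₂[p(x,y)/(p(x)p(y))].
  (0,α): 0.217·log₂(1.2846) = 0.07841
  (0,β): 0.111·log₂(0.6978) = -0.05763
  (1,α): 0.298·log₂(0.8611) = -0.06431
  (1,β): 0.374·log₂(1.1475) = 0.07425
Sum = 0.0307 bits.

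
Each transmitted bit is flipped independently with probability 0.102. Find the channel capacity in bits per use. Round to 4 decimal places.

0.5247 bits

Binary symmetric channel: C = 1 − h₂(ε) where h₂ is the binary entropy function.
h₂(0.102) = −0.102·log₂0.102 − 0.898·log₂0.898 = 0.4753.
C = 1 − 0.4753 = 0.5247 bits per channel use.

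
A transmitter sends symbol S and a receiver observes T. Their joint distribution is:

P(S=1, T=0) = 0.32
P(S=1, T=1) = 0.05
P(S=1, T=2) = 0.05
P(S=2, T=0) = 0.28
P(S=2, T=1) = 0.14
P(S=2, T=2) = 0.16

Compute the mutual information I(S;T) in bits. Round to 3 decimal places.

0.059 bits

Marginals: p(S) = (0.4200, 0.5800), p(T) = (0.6000, 0.1900, 0.2100).
I(S;T) = Σ p(x,y)·log₂[p(x,y)/(p(x)p(y))].
  (1,0): 0.32·log₂(1.2698) = 0.1103
  (1,1): 0.05·log₂(0.6266) = -0.0337
  (1,2): 0.05·log₂(0.5669) = -0.0409
  (2,0): 0.28·log₂(0.8046) = -0.0878
  (2,1): 0.14·log₂(1.2704) = 0.0483
  (2,2): 0.16·log₂(1.3136) = 0.0630
Sum = 0.059 bits.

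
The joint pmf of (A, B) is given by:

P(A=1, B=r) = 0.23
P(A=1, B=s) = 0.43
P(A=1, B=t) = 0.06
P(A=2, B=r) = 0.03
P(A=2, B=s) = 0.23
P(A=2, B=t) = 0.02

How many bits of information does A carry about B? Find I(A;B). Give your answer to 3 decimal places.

Marginals: p(A) = (0.7200, 0.2800), p(B) = (0.2600, 0.6600, 0.0800).
I(A;B) = H(A) + H(B) − H(A,B).
H(A) = 0.8555, H(B) = 1.1924, H(A,B) = 2.0071.
I(A;B) = 0.8555 + 1.1924 − 2.0071 = 0.041 bits.

0.041 bits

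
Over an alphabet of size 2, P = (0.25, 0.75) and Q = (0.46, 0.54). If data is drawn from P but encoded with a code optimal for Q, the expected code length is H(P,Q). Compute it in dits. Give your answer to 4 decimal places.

0.2850 dits

H(P,Q) = −Σ p·log₁₀ q.
  −0.25·log₁₀(0.46) = 0.08431
  −0.75·log₁₀(0.54) = 0.20070
H(P,Q) = 0.2850 dits.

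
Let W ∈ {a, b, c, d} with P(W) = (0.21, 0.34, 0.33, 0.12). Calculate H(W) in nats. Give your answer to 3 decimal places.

1.315 nats

H(W) = −Σ p·ln p.
  −(0.21)·ln(0.21) = 0.3277
  −(0.34)·ln(0.34) = 0.3668
  −(0.33)·ln(0.33) = 0.3659
  −(0.12)·ln(0.12) = 0.2544
Sum: 0.3277 + 0.3668 + 0.3659 + 0.2544 = 1.315 nats.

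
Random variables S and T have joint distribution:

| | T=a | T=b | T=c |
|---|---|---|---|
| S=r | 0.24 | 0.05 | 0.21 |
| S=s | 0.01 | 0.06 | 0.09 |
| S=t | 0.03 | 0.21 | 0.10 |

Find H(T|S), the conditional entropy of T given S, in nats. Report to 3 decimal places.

Chain rule: H(T|S) = H(S,T) − H(S).
Marginals: p(S) = (0.5000, 0.1600, 0.3400), p(T) = (0.2800, 0.3200, 0.4000).
H(S,T) = 1.9148 nats; H(S) = 1.0066 nats.
H(T|S) = 1.9148 − 1.0066 = 0.908 nats.

0.908 nats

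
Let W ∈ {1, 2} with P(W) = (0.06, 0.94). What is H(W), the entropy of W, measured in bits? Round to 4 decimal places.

H(W) = −Σ p·log₂ p.
  −(0.06)·log₂(0.06) = 0.24353
  −(0.94)·log₂(0.94) = 0.08391
Sum: 0.24353 + 0.08391 = 0.3274 bits.

0.3274 bits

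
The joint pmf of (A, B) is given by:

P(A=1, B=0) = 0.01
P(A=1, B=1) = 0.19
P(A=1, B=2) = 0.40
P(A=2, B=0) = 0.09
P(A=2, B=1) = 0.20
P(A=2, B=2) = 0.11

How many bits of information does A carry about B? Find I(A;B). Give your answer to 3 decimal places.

0.151 bits

Marginals: p(A) = (0.6000, 0.4000), p(B) = (0.1000, 0.3900, 0.5100).
I(A;B) = Σ p(x,y)·log₂[p(x,y)/(p(x)p(y))].
  (1,0): 0.01·log₂(0.1667) = -0.0258
  (1,1): 0.19·log₂(0.8120) = -0.0571
  (1,2): 0.40·log₂(1.3072) = 0.1546
  (2,0): 0.09·log₂(2.2500) = 0.1053
  (2,1): 0.20·log₂(1.2821) = 0.0717
  (2,2): 0.11·log₂(0.5392) = -0.0980
Sum = 0.151 bits.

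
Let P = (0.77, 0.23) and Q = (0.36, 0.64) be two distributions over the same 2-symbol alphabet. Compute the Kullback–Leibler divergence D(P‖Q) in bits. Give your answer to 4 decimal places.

D(P‖Q) = Σ p·log₂(p/q).
  0.77·log₂(0.77/0.36) = 0.84458
  0.23·log₂(0.23/0.64) = -0.33958
D(P‖Q) = 0.5050 bits.

0.5050 bits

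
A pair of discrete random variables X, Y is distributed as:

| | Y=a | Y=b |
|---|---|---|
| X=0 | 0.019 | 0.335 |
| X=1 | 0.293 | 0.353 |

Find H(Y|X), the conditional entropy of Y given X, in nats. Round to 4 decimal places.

0.5190 nats

Chain rule: H(Y|X) = H(X,Y) − H(X).
Marginals: p(X) = (0.3540, 0.6460), p(Y) = (0.3120, 0.6880).
H(X,Y) = 1.1689 nats; H(X) = 0.6499 nats.
H(Y|X) = 1.1689 − 0.6499 = 0.5190 nats.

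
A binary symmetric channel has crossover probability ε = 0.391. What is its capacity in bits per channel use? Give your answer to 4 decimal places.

Binary symmetric channel: C = 1 − h₂(ε) where h₂ is the binary entropy function.
h₂(0.391) = −0.391·log₂0.391 − 0.609·log₂0.609 = 0.9654.
C = 1 − 0.9654 = 0.0346 bits per channel use.

0.0346 bits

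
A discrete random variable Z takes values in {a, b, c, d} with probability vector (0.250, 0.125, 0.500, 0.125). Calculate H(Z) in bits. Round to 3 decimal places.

H(Z) = −Σ p·log₂ p.
  −(0.250)·log₂(0.250) = 0.5000
  −(0.125)·log₂(0.125) = 0.3750
  −(0.500)·log₂(0.500) = 0.5000
  −(0.125)·log₂(0.125) = 0.3750
Sum: 0.5000 + 0.3750 + 0.5000 + 0.3750 = 1.750 bits.

1.750 bits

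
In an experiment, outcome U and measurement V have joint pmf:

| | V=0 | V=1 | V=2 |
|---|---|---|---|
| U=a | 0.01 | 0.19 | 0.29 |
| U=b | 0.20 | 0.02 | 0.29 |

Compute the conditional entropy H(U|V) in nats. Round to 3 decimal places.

Chain rule: H(U|V) = H(U,V) − H(V).
Marginals: p(U) = (0.4900, 0.5100), p(V) = (0.2100, 0.2100, 0.5800).
H(U,V) = 1.4797 nats; H(V) = 0.9714 nats.
H(U|V) = 1.4797 − 0.9714 = 0.508 nats.

0.508 nats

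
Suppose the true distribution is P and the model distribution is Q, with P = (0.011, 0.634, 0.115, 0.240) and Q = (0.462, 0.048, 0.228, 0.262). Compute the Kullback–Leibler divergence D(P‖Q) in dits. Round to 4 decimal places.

0.6494 dits

D(P‖Q) = Σ p·log₁₀(p/q).
  0.011·log₁₀(0.011/0.462) = -0.01786
  0.634·log₁₀(0.634/0.048) = 0.71062
  0.115·log₁₀(0.115/0.228) = -0.03418
  0.240·log₁₀(0.240/0.262) = -0.00914
D(P‖Q) = 0.6494 dits.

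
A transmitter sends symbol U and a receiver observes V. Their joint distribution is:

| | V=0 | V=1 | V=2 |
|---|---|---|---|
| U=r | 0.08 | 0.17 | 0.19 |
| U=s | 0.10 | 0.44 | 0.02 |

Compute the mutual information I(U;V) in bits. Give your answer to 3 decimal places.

0.195 bits

Marginals: p(U) = (0.4400, 0.5600), p(V) = (0.1800, 0.6100, 0.2100).
I(U;V) = Σ p(x,y)·log₂[p(x,y)/(p(x)p(y))].
  (r,0): 0.08·log₂(1.0101) = 0.0012
  (r,1): 0.17·log₂(0.6334) = -0.1120
  (r,2): 0.19·log₂(2.0563) = 0.1976
  (s,0): 0.10·log₂(0.9921) = -0.0011
  (s,1): 0.44·log₂(1.2881) = 0.1607
  (s,2): 0.02·log₂(0.1701) = -0.0511
Sum = 0.195 bits.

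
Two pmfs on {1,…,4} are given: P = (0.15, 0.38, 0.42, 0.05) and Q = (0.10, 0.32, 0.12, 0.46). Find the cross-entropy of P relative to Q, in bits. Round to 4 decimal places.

2.4637 bits

H(P,Q) = −Σ p·log₂ q.
  −0.15·log₂(0.10) = 0.49829
  −0.38·log₂(0.32) = 0.62467
  −0.42·log₂(0.12) = 1.28474
  −0.05·log₂(0.46) = 0.05601
H(P,Q) = 2.4637 bits.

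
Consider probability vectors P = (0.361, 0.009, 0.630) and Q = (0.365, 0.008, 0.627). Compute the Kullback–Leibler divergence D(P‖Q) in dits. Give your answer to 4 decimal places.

D(P‖Q) = Σ p·log₁₀(p/q).
  0.361·log₁₀(0.361/0.365) = -0.00173
  0.009·log₁₀(0.009/0.008) = 0.00046
  0.630·log₁₀(0.630/0.627) = 0.00131
D(P‖Q) = 0.0000 dits.

0.0000 dits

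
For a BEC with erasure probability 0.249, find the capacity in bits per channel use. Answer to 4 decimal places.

Binary erasure channel: capacity C = 1 − ε.
C = 1 − 0.249 = 0.7510 bits per channel use.

0.7510 bits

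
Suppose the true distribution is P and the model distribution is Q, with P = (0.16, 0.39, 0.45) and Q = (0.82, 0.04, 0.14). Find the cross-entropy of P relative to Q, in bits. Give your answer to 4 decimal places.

3.1333 bits

H(P,Q) = −Σ p·log₂ q.
  −0.16·log₂(0.82) = 0.04581
  −0.39·log₂(0.04) = 1.81110
  −0.45·log₂(0.14) = 1.27643
H(P,Q) = 3.1333 bits.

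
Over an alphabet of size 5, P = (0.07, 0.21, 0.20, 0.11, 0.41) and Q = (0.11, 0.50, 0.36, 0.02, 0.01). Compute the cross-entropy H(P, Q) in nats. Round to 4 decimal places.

H(P,Q) = −Σ p·ln q.
  −0.07·ln(0.11) = 0.15451
  −0.21·ln(0.50) = 0.14556
  −0.20·ln(0.36) = 0.20433
  −0.11·ln(0.02) = 0.43032
  −0.41·ln(0.01) = 1.88812
H(P,Q) = 2.8228 nats.

2.8228 nats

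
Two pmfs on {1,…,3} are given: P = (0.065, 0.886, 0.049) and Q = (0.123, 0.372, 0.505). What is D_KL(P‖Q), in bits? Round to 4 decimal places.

D(P‖Q) = Σ p·log₂(p/q).
  0.065·log₂(0.065/0.123) = -0.05981
  0.886·log₂(0.886/0.372) = 1.10928
  0.049·log₂(0.049/0.505) = -0.16491
D(P‖Q) = 0.8846 bits.

0.8846 bits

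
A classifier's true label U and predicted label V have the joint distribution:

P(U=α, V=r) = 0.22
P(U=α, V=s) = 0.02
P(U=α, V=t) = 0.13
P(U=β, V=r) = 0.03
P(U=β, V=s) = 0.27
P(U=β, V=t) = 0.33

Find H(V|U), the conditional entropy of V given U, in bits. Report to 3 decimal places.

1.215 bits

Marginals: p(U) = (0.3700, 0.6300), p(V) = (0.2500, 0.2900, 0.4600).
H(V|U) = Σ p(U) · H(V|U=·).
  U=α: p=0.3700, H(V|U=α) = 1.2037
  U=β: p=0.6300, H(V|U=β) = 1.2217
Weighted sum = 1.215 bits.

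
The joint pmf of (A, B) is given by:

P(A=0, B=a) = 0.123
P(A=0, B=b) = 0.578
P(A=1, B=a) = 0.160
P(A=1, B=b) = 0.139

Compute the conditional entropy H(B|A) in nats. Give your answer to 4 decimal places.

Marginals: p(A) = (0.7010, 0.2990), p(B) = (0.2830, 0.7170).
H(B|A) = Σ p(A) · H(B|A=·).
  A=0: p=0.7010, H(B|A=0) = 0.4644
  A=1: p=0.2990, H(B|A=1) = 0.6907
Weighted sum = 0.5321 nats.

0.5321 nats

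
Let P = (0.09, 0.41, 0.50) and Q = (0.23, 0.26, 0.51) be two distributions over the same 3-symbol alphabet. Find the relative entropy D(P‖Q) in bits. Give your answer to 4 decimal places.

0.1333 bits

D(P‖Q) = Σ p·log₂(p/q).
  0.09·log₂(0.09/0.23) = -0.12183
  0.41·log₂(0.41/0.26) = 0.26942
  0.50·log₂(0.50/0.51) = -0.01428
D(P‖Q) = 0.1333 bits.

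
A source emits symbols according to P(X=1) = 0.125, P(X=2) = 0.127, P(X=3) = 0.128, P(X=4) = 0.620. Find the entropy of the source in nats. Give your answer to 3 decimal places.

H(X) = −Σ p·ln p.
  −(0.125)·ln(0.125) = 0.2599
  −(0.127)·ln(0.127) = 0.2621
  −(0.128)·ln(0.128) = 0.2631
  −(0.620)·ln(0.620) = 0.2964
Sum: 0.2599 + 0.2621 + 0.2631 + 0.2964 = 1.082 nats.

1.082 nats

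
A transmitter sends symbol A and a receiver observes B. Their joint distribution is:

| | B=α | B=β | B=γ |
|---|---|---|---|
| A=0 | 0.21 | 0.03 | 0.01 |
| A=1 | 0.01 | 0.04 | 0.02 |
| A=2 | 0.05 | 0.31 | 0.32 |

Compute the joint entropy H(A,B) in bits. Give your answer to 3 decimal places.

H(A,B) = −Σ p(x,y)·log₂ p(x,y) over all 9 cells.
  cell (0,α): −0.21·log₂0.21 = 0.4728
  cell (0,β): −0.03·log₂0.03 = 0.1518
  cell (0,γ): −0.01·log₂0.01 = 0.0664
  cell (1,α): −0.01·log₂0.01 = 0.0664
  cell (1,β): −0.04·log₂0.04 = 0.1858
  cell (1,γ): −0.02·log₂0.02 = 0.1129
  cell (2,α): −0.05·log₂0.05 = 0.2161
  cell (2,β): −0.31·log₂0.31 = 0.5238
  cell (2,γ): −0.32·log₂0.32 = 0.5260
Sum = 2.322 bits.

2.322 bits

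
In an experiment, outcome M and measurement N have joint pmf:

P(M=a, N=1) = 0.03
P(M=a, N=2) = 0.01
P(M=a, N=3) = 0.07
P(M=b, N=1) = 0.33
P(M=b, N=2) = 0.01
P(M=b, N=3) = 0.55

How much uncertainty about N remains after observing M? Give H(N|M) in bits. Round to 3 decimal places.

1.055 bits

Chain rule: H(N|M) = H(M,N) − H(M).
Marginals: p(M) = (0.1100, 0.8900), p(N) = (0.3600, 0.0200, 0.6200).
H(M,N) = 1.5554 bits; H(M) = 0.4999 bits.
H(N|M) = 1.5554 − 0.4999 = 1.055 bits.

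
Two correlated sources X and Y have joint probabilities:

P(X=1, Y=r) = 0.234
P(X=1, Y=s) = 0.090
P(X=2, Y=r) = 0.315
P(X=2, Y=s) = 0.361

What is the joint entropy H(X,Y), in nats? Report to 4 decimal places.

1.2883 nats

H(X,Y) = −Σ p(x,y)·ln p(x,y) over all 4 cells.
  cell (1,r): −0.234·ln0.234 = 0.33987
  cell (1,s): −0.090·ln0.090 = 0.21672
  cell (2,r): −0.315·ln0.315 = 0.36388
  cell (2,s): −0.361·ln0.361 = 0.36781
Sum = 1.2883 nats.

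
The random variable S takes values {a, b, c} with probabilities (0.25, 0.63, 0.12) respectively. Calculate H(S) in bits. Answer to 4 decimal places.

1.2870 bits

H(S) = −Σ p·log₂ p.
  −(0.25)·log₂(0.25) = 0.50000
  −(0.63)·log₂(0.63) = 0.41994
  −(0.12)·log₂(0.12) = 0.36707
Sum: 0.50000 + 0.41994 + 0.36707 = 1.2870 bits.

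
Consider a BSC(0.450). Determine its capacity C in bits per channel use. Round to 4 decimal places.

0.0072 bits

Binary symmetric channel: C = 1 − h₂(ε) where h₂ is the binary entropy function.
h₂(0.450) = −0.450·log₂0.450 − 0.550·log₂0.550 = 0.9928.
C = 1 − 0.9928 = 0.0072 bits per channel use.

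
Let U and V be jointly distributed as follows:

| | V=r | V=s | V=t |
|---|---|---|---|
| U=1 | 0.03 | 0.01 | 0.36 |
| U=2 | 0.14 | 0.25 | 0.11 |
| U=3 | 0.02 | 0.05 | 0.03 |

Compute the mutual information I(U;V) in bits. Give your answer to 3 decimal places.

Marginals: p(U) = (0.4000, 0.5000, 0.1000), p(V) = (0.1900, 0.3100, 0.5000).
I(U;V) = H(U) + H(V) − H(U,V).
H(U) = 1.3610, H(V) = 1.4790, H(U,V) = 2.4770.
I(U;V) = 1.3610 + 1.4790 − 2.4770 = 0.363 bits.

0.363 bits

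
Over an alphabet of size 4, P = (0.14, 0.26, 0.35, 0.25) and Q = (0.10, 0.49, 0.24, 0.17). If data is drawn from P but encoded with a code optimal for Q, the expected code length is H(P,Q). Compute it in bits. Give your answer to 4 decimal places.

H(P,Q) = −Σ p·log₂ q.
  −0.14·log₂(0.10) = 0.46507
  −0.26·log₂(0.49) = 0.26758
  −0.35·log₂(0.24) = 0.72061
  −0.25·log₂(0.17) = 0.63910
H(P,Q) = 2.0924 bits.

2.0924 bits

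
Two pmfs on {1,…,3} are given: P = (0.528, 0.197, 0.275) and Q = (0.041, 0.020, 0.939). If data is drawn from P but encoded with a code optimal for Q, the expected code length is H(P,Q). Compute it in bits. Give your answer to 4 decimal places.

H(P,Q) = −Σ p·log₂ q.
  −0.528·log₂(0.041) = 2.43315
  −0.197·log₂(0.020) = 1.11184
  −0.275·log₂(0.939) = 0.02497
H(P,Q) = 3.5700 bits.

3.5700 bits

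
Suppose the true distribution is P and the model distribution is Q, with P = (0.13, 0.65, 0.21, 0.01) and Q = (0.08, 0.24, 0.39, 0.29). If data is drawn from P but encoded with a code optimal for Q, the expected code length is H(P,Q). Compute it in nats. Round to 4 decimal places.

H(P,Q) = −Σ p·ln q.
  −0.13·ln(0.08) = 0.32834
  −0.65·ln(0.24) = 0.92763
  −0.21·ln(0.39) = 0.19774
  −0.01·ln(0.29) = 0.01238
H(P,Q) = 1.4661 nats.

1.4661 nats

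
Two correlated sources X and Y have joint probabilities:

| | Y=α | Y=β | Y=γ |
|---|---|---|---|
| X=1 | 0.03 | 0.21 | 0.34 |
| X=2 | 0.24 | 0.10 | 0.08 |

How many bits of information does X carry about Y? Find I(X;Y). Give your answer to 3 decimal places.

Marginals: p(X) = (0.5800, 0.4200), p(Y) = (0.2700, 0.3100, 0.4200).
I(X;Y) = Σ p(x,y)·log₂[p(x,y)/(p(x)p(y))].
  (1,α): 0.03·log₂(0.1916) = -0.0715
  (1,β): 0.21·log₂(1.1680) = 0.0470
  (1,γ): 0.34·log₂(1.3957) = 0.1635
  (2,α): 0.24·log₂(2.1164) = 0.2596
  (2,β): 0.10·log₂(0.7680) = -0.0381
  (2,γ): 0.08·log₂(0.4535) = -0.0913
Sum = 0.269 bits.

0.269 bits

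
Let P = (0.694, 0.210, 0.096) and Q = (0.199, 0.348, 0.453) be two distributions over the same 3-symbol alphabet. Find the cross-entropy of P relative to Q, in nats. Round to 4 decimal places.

H(P,Q) = −Σ p·ln q.
  −0.694·ln(0.199) = 1.12043
  −0.210·ln(0.348) = 0.22167
  −0.096·ln(0.453) = 0.07602
H(P,Q) = 1.4181 nats.

1.4181 nats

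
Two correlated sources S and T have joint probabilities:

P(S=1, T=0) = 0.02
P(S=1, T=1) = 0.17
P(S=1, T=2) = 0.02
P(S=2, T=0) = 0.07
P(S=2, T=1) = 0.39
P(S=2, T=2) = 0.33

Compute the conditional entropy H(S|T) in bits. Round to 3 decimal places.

0.675 bits

Chain rule: H(S|T) = H(S,T) − H(T).
Marginals: p(S) = (0.2100, 0.7900), p(T) = (0.0900, 0.5600, 0.3500).
H(S,T) = 1.9865 bits; H(T) = 1.3112 bits.
H(S|T) = 1.9865 − 1.3112 = 0.675 bits.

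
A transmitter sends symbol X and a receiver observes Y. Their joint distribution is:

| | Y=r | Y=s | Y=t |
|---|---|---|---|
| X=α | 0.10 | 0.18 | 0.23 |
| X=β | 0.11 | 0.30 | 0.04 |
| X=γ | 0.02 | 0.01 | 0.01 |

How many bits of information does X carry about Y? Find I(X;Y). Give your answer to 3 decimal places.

0.138 bits

Marginals: p(X) = (0.5100, 0.4500, 0.0400), p(Y) = (0.2300, 0.4900, 0.2800).
I(X;Y) = H(X) + H(Y) − H(X,Y).
H(X) = 1.1996, H(Y) = 1.5062, H(X,Y) = 2.5681.
I(X;Y) = 1.1996 + 1.5062 − 2.5681 = 0.138 bits.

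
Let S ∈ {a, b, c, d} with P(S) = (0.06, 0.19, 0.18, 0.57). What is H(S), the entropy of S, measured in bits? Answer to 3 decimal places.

1.606 bits

H(S) = −Σ p·log₂ p.
  −(0.06)·log₂(0.06) = 0.2435
  −(0.19)·log₂(0.19) = 0.4552
  −(0.18)·log₂(0.18) = 0.4453
  −(0.57)·log₂(0.57) = 0.4623
Sum: 0.2435 + 0.4552 + 0.4453 + 0.4623 = 1.606 bits.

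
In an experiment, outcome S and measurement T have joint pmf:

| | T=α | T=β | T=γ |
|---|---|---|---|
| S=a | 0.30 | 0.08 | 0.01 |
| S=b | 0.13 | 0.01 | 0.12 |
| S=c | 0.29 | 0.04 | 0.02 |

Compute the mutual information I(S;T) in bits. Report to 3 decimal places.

Marginals: p(S) = (0.3900, 0.2600, 0.3500), p(T) = (0.7200, 0.1300, 0.1500).
I(S;T) = Σ p(x,y)·log₂[p(x,y)/(p(x)p(y))].
  (a,α): 0.30·log₂(1.0684) = 0.0286
  (a,β): 0.08·log₂(1.5779) = 0.0526
  (a,γ): 0.01·log₂(0.1709) = -0.0255
  (b,α): 0.13·log₂(0.6944) = -0.0684
  (b,β): 0.01·log₂(0.2959) = -0.0176
  (b,γ): 0.12·log₂(3.0769) = 0.1946
  (c,α): 0.29·log₂(1.1508) = 0.0588
  (c,β): 0.04·log₂(0.8791) = -0.0074
  (c,γ): 0.02·log₂(0.3810) = -0.0278
Sum = 0.188 bits.

0.188 bits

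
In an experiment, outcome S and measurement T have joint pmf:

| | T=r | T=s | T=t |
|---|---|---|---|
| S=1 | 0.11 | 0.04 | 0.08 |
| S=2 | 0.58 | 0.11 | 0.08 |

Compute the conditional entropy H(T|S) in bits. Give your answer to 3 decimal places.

Chain rule: H(T|S) = H(S,T) − H(S).
Marginals: p(S) = (0.2300, 0.7700), p(T) = (0.6900, 0.1500, 0.1600).
H(S,T) = 1.9252 bits; H(S) = 0.7780 bits.
H(T|S) = 1.9252 − 0.7780 = 1.147 bits.

1.147 bits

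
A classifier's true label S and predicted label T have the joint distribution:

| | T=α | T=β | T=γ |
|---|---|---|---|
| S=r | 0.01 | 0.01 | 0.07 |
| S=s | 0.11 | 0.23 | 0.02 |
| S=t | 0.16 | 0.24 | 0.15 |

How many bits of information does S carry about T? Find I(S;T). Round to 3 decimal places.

Marginals: p(S) = (0.0900, 0.3600, 0.5500), p(T) = (0.2800, 0.4800, 0.2400).
I(S;T) = Σ p(x,y)·log₂[p(x,y)/(p(x)p(y))].
  (r,α): 0.01·log₂(0.3968) = -0.0133
  (r,β): 0.01·log₂(0.2315) = -0.0211
  (r,γ): 0.07·log₂(3.2407) = 0.1187
  (s,α): 0.11·log₂(1.0913) = 0.0139
  (s,β): 0.23·log₂(1.3310) = 0.0949
  (s,γ): 0.02·log₂(0.2315) = -0.0422
  (t,α): 0.16·log₂(1.0390) = 0.0088
  (t,β): 0.24·log₂(0.9091) = -0.0330
  (t,γ): 0.15·log₂(1.1364) = 0.0277
Sum = 0.154 bits.

0.154 bits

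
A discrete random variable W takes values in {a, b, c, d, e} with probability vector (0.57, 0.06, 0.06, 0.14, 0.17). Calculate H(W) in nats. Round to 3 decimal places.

1.235 nats

H(W) = −Σ p·ln p.
  −(0.57)·ln(0.57) = 0.3204
  −(0.06)·ln(0.06) = 0.1688
  −(0.06)·ln(0.06) = 0.1688
  −(0.14)·ln(0.14) = 0.2753
  −(0.17)·ln(0.17) = 0.3012
Sum: 0.3204 + 0.1688 + 0.1688 + 0.2753 + 0.3012 = 1.235 nats.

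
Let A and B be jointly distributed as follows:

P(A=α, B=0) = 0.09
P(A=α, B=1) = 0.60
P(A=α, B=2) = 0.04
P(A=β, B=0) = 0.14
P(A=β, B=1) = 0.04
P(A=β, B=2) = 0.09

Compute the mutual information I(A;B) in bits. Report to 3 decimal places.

Marginals: p(A) = (0.7300, 0.2700), p(B) = (0.2300, 0.6400, 0.1300).
I(A;B) = Σ p(x,y)·log₂[p(x,y)/(p(x)p(y))].
  (α,0): 0.09·log₂(0.5360) = -0.0810
  (α,1): 0.60·log₂(1.2842) = 0.2166
  (α,2): 0.04·log₂(0.4215) = -0.0499
  (β,0): 0.14·log₂(2.2544) = 0.1642
  (β,1): 0.04·log₂(0.2315) = -0.0844
  (β,2): 0.09·log₂(2.5641) = 0.1223
Sum = 0.288 bits.

0.288 bits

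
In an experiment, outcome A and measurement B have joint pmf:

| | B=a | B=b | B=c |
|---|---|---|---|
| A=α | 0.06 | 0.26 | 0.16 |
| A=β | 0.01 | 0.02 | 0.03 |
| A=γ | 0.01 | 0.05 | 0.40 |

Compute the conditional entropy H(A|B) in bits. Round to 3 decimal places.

Chain rule: H(A|B) = H(A,B) − H(B).
Marginals: p(A) = (0.4800, 0.0600, 0.4600), p(B) = (0.0800, 0.3300, 0.5900).
H(A,B) = 2.3142 bits; H(B) = 1.2684 bits.
H(A|B) = 2.3142 − 1.2684 = 1.046 bits.

1.046 bits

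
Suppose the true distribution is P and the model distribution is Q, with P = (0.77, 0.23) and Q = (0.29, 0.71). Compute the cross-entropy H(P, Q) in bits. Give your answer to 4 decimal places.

1.4888 bits

H(P,Q) = −Σ p·log₂ q.
  −0.77·log₂(0.29) = 1.37512
  −0.23·log₂(0.71) = 0.11365
H(P,Q) = 1.4888 bits.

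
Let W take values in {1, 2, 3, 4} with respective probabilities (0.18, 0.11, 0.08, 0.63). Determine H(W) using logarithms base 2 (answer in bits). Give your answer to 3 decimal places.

1.507 bits

H(W) = −Σ p·log₂ p.
  −(0.18)·log₂(0.18) = 0.4453
  −(0.11)·log₂(0.11) = 0.3503
  −(0.08)·log₂(0.08) = 0.2915
  −(0.63)·log₂(0.63) = 0.4199
Sum: 0.4453 + 0.3503 + 0.2915 + 0.4199 = 1.507 bits.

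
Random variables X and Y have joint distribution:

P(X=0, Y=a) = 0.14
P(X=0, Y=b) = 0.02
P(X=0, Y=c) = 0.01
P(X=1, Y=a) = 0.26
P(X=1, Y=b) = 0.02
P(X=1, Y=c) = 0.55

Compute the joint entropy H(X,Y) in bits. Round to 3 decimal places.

H(X,Y) = −Σ p(x,y)·log₂ p(x,y) over all 6 cells.
  cell (0,a): −0.14·log₂0.14 = 0.3971
  cell (0,b): −0.02·log₂0.02 = 0.1129
  cell (0,c): −0.01·log₂0.01 = 0.0664
  cell (1,a): −0.26·log₂0.26 = 0.5053
  cell (1,b): −0.02·log₂0.02 = 0.1129
  cell (1,c): −0.55·log₂0.55 = 0.4744
Sum = 1.669 bits.

1.669 bits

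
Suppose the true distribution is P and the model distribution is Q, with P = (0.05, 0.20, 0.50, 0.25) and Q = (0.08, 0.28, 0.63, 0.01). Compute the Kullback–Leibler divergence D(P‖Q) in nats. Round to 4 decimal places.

D(P‖Q) = Σ p·ln(p/q).
  0.05·ln(0.05/0.08) = -0.02350
  0.20·ln(0.20/0.28) = -0.06729
  0.50·ln(0.50/0.63) = -0.11556
  0.25·ln(0.25/0.01) = 0.80472
D(P‖Q) = 0.5984 nats.

0.5984 nats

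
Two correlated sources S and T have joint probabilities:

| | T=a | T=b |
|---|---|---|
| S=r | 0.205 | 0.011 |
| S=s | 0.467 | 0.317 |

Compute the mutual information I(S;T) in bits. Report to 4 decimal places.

0.0870 bits

Marginals: p(S) = (0.2160, 0.7840), p(T) = (0.6720, 0.3280).
I(S;T) = Σ p(x,y)·log₂[p(x,y)/(p(x)p(y))].
  (r,a): 0.205·log₂(1.4123) = 0.10210
  (r,b): 0.011·log₂(0.1553) = -0.02956
  (s,a): 0.467·log₂(0.8864) = -0.08124
  (s,b): 0.317·log₂(1.2327) = 0.09569
Sum = 0.0870 bits.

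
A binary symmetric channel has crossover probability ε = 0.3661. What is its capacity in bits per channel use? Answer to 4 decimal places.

Binary symmetric channel: C = 1 − h₂(ε) where h₂ is the binary entropy function.
h₂(0.3661) = −0.3661·log₂0.3661 − 0.6339·log₂0.6339 = 0.9476.
C = 1 − 0.9476 = 0.0524 bits per channel use.

0.0524 bits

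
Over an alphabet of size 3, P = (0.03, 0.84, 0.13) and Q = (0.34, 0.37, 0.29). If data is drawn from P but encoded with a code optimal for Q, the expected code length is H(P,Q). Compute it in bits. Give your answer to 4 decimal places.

H(P,Q) = −Σ p·log₂ q.
  −0.03·log₂(0.34) = 0.04669
  −0.84·log₂(0.37) = 1.20490
  −0.13·log₂(0.29) = 0.23216
H(P,Q) = 1.4838 bits.

1.4838 bits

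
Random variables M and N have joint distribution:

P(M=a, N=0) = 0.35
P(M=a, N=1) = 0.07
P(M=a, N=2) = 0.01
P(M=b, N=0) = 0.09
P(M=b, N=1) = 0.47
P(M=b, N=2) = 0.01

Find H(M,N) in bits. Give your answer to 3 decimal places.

1.756 bits

H(M,N) = −Σ p(x,y)·log₂ p(x,y) over all 6 cells.
  cell (a,0): −0.35·log₂0.35 = 0.5301
  cell (a,1): −0.07·log₂0.07 = 0.2686
  cell (a,2): −0.01·log₂0.01 = 0.0664
  cell (b,0): −0.09·log₂0.09 = 0.3127
  cell (b,1): −0.47·log₂0.47 = 0.5120
  cell (b,2): −0.01·log₂0.01 = 0.0664
Sum = 1.756 bits.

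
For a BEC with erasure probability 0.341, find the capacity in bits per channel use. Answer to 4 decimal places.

0.6590 bits

Binary erasure channel: capacity C = 1 − ε.
C = 1 − 0.341 = 0.6590 bits per channel use.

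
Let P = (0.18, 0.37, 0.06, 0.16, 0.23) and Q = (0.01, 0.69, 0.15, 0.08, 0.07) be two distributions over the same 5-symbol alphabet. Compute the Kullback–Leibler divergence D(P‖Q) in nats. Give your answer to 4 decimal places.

D(P‖Q) = Σ p·ln(p/q).
  0.18·ln(0.18/0.01) = 0.52027
  0.37·ln(0.37/0.69) = -0.23058
  0.06·ln(0.06/0.15) = -0.05498
  0.16·ln(0.16/0.08) = 0.11090
  0.23·ln(0.23/0.07) = 0.27360
D(P‖Q) = 0.6192 nats.

0.6192 nats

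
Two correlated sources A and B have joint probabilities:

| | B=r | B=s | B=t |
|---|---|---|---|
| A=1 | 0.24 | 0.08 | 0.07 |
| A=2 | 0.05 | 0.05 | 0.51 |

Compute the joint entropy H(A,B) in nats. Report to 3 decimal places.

H(A,B) = −Σ p(x,y)·ln p(x,y) over all 6 cells.
  cell (1,r): −0.24·ln0.24 = 0.3425
  cell (1,s): −0.08·ln0.08 = 0.2021
  cell (1,t): −0.07·ln0.07 = 0.1861
  cell (2,r): −0.05·ln0.05 = 0.1498
  cell (2,s): −0.05·ln0.05 = 0.1498
  cell (2,t): −0.51·ln0.51 = 0.3434
Sum = 1.374 nats.

1.374 nats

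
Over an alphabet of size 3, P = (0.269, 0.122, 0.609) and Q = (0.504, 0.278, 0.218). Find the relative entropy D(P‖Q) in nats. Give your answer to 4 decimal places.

0.3563 nats

D(P‖Q) = Σ p·ln(p/q).
  0.269·ln(0.269/0.504) = -0.16890
  0.122·ln(0.122/0.278) = -0.10048
  0.609·ln(0.609/0.218) = 0.62564
D(P‖Q) = 0.3563 nats.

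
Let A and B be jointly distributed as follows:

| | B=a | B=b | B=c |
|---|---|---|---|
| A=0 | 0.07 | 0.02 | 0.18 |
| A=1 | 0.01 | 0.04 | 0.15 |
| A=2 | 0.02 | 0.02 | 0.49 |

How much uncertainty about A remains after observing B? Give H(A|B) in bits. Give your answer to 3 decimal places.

Chain rule: H(A|B) = H(A,B) − H(B).
Marginals: p(A) = (0.2700, 0.2000, 0.5300), p(B) = (0.1000, 0.0800, 0.8200).
H(A,B) = 2.2195 bits; H(B) = 0.8585 bits.
H(A|B) = 2.2195 − 0.8585 = 1.361 bits.

1.361 bits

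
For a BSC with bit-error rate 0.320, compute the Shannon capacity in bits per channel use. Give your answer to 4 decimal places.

0.0956 bits

Binary symmetric channel: C = 1 − h₂(ε) where h₂ is the binary entropy function.
h₂(0.320) = −0.320·log₂0.320 − 0.680·log₂0.680 = 0.9044.
C = 1 − 0.9044 = 0.0956 bits per channel use.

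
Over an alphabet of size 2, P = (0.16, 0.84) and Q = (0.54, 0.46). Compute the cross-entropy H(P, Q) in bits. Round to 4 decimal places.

1.0833 bits

H(P,Q) = −Σ p·log₂ q.
  −0.16·log₂(0.54) = 0.14223
  −0.84·log₂(0.46) = 0.94105
H(P,Q) = 1.0833 bits.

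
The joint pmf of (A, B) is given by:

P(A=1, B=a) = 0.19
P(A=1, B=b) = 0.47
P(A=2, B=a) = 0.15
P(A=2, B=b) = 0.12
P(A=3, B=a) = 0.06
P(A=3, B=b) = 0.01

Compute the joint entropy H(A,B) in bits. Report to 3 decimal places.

2.055 bits

H(A,B) = −Σ p(x,y)·log₂ p(x,y) over all 6 cells.
  cell (1,a): −0.19·log₂0.19 = 0.4552
  cell (1,b): −0.47·log₂0.47 = 0.5120
  cell (2,a): −0.15·log₂0.15 = 0.4105
  cell (2,b): −0.12·log₂0.12 = 0.3671
  cell (3,a): −0.06·log₂0.06 = 0.2435
  cell (3,b): −0.01·log₂0.01 = 0.0664
Sum = 2.055 bits.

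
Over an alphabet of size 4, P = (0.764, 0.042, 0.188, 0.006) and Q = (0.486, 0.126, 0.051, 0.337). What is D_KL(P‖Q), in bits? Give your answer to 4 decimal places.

0.7510 bits

D(P‖Q) = Σ p·log₂(p/q).
  0.764·log₂(0.764/0.486) = 0.49860
  0.042·log₂(0.042/0.126) = -0.06657
  0.188·log₂(0.188/0.051) = 0.35385
  0.006·log₂(0.006/0.337) = -0.03487
D(P‖Q) = 0.7510 bits.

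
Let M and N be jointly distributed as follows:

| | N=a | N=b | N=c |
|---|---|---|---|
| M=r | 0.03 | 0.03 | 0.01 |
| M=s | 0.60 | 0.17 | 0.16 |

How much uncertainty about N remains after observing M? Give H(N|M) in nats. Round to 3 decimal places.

Chain rule: H(N|M) = H(M,N) − H(M).
Marginals: p(M) = (0.0700, 0.9300), p(N) = (0.6300, 0.2000, 0.1700).
H(M,N) = 1.1574 nats; H(M) = 0.2536 nats.
H(N|M) = 1.1574 − 0.2536 = 0.904 nats.

0.904 nats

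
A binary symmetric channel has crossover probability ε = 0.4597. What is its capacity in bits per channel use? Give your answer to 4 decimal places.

0.0047 bits

Binary symmetric channel: C = 1 − h₂(ε) where h₂ is the binary entropy function.
h₂(0.4597) = −0.4597·log₂0.4597 − 0.5403·log₂0.5403 = 0.9953.
C = 1 − 0.9953 = 0.0047 bits per channel use.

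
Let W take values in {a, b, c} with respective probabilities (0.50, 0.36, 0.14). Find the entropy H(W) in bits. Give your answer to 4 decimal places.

H(W) = −Σ p·log₂ p.
  −(0.50)·log₂(0.50) = 0.50000
  −(0.36)·log₂(0.36) = 0.53062
  −(0.14)·log₂(0.14) = 0.39711
Sum: 0.50000 + 0.53062 + 0.39711 = 1.4277 bits.

1.4277 bits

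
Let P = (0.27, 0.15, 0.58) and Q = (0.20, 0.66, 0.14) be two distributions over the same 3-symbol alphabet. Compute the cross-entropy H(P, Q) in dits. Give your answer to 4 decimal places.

H(P,Q) = −Σ p·log₁₀ q.
  −0.27·log₁₀(0.20) = 0.18872
  −0.15·log₁₀(0.66) = 0.02707
  −0.58·log₁₀(0.14) = 0.49525
H(P,Q) = 0.7110 dits.

0.7110 dits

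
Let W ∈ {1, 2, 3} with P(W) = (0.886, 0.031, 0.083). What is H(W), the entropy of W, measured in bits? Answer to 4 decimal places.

0.6081 bits

H(W) = −Σ p·log₂ p.
  −(0.886)·log₂(0.886) = 0.15471
  −(0.031)·log₂(0.031) = 0.15536
  −(0.083)·log₂(0.083) = 0.29803
Sum: 0.15471 + 0.15536 + 0.29803 = 0.6081 bits.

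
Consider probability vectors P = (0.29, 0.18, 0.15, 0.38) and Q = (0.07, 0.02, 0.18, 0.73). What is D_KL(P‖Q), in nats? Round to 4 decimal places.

0.5323 nats

D(P‖Q) = Σ p·ln(p/q).
  0.29·ln(0.29/0.07) = 0.41220
  0.18·ln(0.18/0.02) = 0.39550
  0.15·ln(0.15/0.18) = -0.02735
  0.38·ln(0.38/0.73) = -0.24809
D(P‖Q) = 0.5323 nats.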